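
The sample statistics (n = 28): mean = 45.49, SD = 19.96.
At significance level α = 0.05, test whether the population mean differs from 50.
One-sample t-test:
H₀: μ = 50
H₁: μ ≠ 50
df = n - 1 = 27
t = (x̄ - μ₀) / (s/√n) = (45.49 - 50) / (19.96/√28) = -1.196
p-value = 0.2422

Since p-value > α = 0.05, we fail to reject H₀.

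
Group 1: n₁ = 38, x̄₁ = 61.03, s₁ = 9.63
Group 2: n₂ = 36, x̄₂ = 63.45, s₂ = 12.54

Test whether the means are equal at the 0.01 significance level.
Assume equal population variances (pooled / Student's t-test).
Student's two-sample t-test (equal variances):
H₀: μ₁ = μ₂
H₁: μ₁ ≠ μ₂
df = n₁ + n₂ - 2 = 72
Pooled variance s_p² = [(n₁-1)s₁² + (n₂-1)s₂²] / (n₁ + n₂ - 2) = [(37)(9.63²) + (35)(12.54²)] / 72 = 124.0982
SE = √(s_p²(1/n₁ + 1/n₂)) = √(124.0982 × (1/38 + 1/36)) = 2.5909
t = (x̄₁ - x̄₂) / SE = (61.03 - 63.45) / 2.5909 = -2.42 / 2.5909 = -0.934
p-value = 0.3534

Since p-value > α = 0.01, we fail to reject H₀.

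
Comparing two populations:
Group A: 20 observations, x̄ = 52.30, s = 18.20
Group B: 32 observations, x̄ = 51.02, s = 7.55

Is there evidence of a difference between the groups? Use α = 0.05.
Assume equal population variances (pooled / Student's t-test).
Student's two-sample t-test (equal variances):
H₀: μ₁ = μ₂
H₁: μ₁ ≠ μ₂
df = n₁ + n₂ - 2 = 50
Pooled variance s_p² = [(n₁-1)s₁² + (n₂-1)s₂²] / (n₁ + n₂ - 2) = [(19)(18.20²) + (31)(7.55²)] / 50 = 161.2127
SE = √(s_p²(1/n₁ + 1/n₂)) = √(161.2127 × (1/20 + 1/32)) = 3.6192
t = (x̄₁ - x̄₂) / SE = (52.30 - 51.02) / 3.6192 = 1.28 / 3.6192 = 0.354
p-value = 0.7251

Since p-value > α = 0.05, we fail to reject H₀.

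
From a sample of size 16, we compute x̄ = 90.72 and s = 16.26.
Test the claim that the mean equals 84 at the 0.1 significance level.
One-sample t-test:
H₀: μ = 84
H₁: μ ≠ 84
df = n - 1 = 15
t = (x̄ - μ₀) / (s/√n) = (90.72 - 84) / (16.26/√16) = 1.653
p-value = 0.1191

Since p-value > α = 0.1, we fail to reject H₀.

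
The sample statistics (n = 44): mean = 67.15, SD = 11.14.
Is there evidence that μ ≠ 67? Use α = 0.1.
One-sample t-test:
H₀: μ = 67
H₁: μ ≠ 67
df = n - 1 = 43
t = (x̄ - μ₀) / (s/√n) = (67.15 - 67) / (11.14/√44) = 0.089
p-value = 0.9292

Since p-value > α = 0.1, we fail to reject H₀.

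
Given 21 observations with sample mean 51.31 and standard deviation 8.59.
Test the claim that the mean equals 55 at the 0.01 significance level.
One-sample t-test:
H₀: μ = 55
H₁: μ ≠ 55
df = n - 1 = 20
t = (x̄ - μ₀) / (s/√n) = (51.31 - 55) / (8.59/√21) = -1.969
p-value = 0.0630

Since p-value > α = 0.01, we fail to reject H₀.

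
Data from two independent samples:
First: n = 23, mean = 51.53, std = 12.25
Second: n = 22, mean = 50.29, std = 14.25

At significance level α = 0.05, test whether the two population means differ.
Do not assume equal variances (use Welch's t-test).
Welch's two-sample t-test:
H₀: μ₁ = μ₂
H₁: μ₁ ≠ μ₂
s₁²/n₁ = 12.25²/23 = 6.5245,  s₂²/n₂ = 14.25²/22 = 9.2301
SE = √(s₁²/n₁ + s₂²/n₂) = √(6.5245 + 9.2301) = 3.9692
df (Welch-Satterthwaite) = (s₁²/n₁ + s₂²/n₂)² / [(s₁²/n₁)²/(n₁-1) + (s₂²/n₂)²/(n₂-1)] ≈ 41.42
t = (x̄₁ - x̄₂) / SE = (51.53 - 50.29) / 3.9692 = 1.24 / 3.9692 = 0.312
p-value = 0.7563

Since p-value > α = 0.05, we fail to reject H₀.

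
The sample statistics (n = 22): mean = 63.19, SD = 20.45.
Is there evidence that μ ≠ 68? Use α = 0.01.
One-sample t-test:
H₀: μ = 68
H₁: μ ≠ 68
df = n - 1 = 21
t = (x̄ - μ₀) / (s/√n) = (63.19 - 68) / (20.45/√22) = -1.103
p-value = 0.2824

Since p-value > α = 0.01, we fail to reject H₀.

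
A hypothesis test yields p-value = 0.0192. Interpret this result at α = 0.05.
Since p = 0.0192 < α = 0.05, reject H₀.
There is sufficient evidence to reject the null hypothesis; the result is statistically significant at the 0.05 level.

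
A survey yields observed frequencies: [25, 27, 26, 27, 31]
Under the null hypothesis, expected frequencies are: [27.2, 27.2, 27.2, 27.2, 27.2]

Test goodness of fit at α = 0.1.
Chi-square goodness of fit test:
H₀: observed counts match expected distribution
H₁: observed counts differ from expected distribution
df = k - 1 = 4
χ² = Σ(O - E)²/E
   = (25 - 27.2)²/27.2 + (27 - 27.2)²/27.2 + (26 - 27.2)²/27.2 + (27 - 27.2)²/27.2 + (31 - 27.2)²/27.2
   = 0.178 + 0.001 + 0.053 + 0.001 + 0.531
   = 0.76
p-value = 0.9431

Since p-value > α = 0.1, we fail to reject H₀.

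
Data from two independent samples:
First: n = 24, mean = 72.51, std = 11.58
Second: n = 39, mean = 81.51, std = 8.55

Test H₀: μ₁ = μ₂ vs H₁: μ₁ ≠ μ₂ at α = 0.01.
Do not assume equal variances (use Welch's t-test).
Welch's two-sample t-test:
H₀: μ₁ = μ₂
H₁: μ₁ ≠ μ₂
s₁²/n₁ = 11.58²/24 = 5.5873,  s₂²/n₂ = 8.55²/39 = 1.8744
SE = √(s₁²/n₁ + s₂²/n₂) = √(5.5873 + 1.8744) = 2.7316
df (Welch-Satterthwaite) = (s₁²/n₁ + s₂²/n₂)² / [(s₁²/n₁)²/(n₁-1) + (s₂²/n₂)²/(n₂-1)] ≈ 38.40
t = (x̄₁ - x̄₂) / SE = (72.51 - 81.51) / 2.7316 = -9.00 / 2.7316 = -3.295
p-value = 0.0021

Since p-value < α = 0.01, we reject H₀.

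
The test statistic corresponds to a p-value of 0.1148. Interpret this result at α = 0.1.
Since p = 0.1148 > α = 0.1, fail to reject H₀.
There is insufficient evidence to reject the null hypothesis; the result is not statistically significant at the 0.1 level.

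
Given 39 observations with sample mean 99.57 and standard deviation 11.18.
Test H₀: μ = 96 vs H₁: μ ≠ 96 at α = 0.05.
One-sample t-test:
H₀: μ = 96
H₁: μ ≠ 96
df = n - 1 = 38
t = (x̄ - μ₀) / (s/√n) = (99.57 - 96) / (11.18/√39) = 1.994
p-value = 0.0533

Since p-value > α = 0.05, we fail to reject H₀.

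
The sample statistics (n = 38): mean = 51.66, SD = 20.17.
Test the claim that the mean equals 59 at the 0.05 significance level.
One-sample t-test:
H₀: μ = 59
H₁: μ ≠ 59
df = n - 1 = 37
t = (x̄ - μ₀) / (s/√n) = (51.66 - 59) / (20.17/√38) = -2.243
p-value = 0.0310

Since p-value < α = 0.05, we reject H₀.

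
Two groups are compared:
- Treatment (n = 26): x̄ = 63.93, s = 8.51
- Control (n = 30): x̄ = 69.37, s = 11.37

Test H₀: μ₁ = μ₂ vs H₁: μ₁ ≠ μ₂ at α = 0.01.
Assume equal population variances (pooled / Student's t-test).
Student's two-sample t-test (equal variances):
H₀: μ₁ = μ₂
H₁: μ₁ ≠ μ₂
df = n₁ + n₂ - 2 = 54
Pooled variance s_p² = [(n₁-1)s₁² + (n₂-1)s₂²] / (n₁ + n₂ - 2) = [(25)(8.51²) + (29)(11.37²)] / 54 = 102.9543
SE = √(s_p²(1/n₁ + 1/n₂)) = √(102.9543 × (1/26 + 1/30)) = 2.7187
t = (x̄₁ - x̄₂) / SE = (63.93 - 69.37) / 2.7187 = -5.44 / 2.7187 = -2.001
p-value = 0.0504

Since p-value > α = 0.01, we fail to reject H₀.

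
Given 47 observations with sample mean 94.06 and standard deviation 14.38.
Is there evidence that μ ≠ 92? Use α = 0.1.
One-sample t-test:
H₀: μ = 92
H₁: μ ≠ 92
df = n - 1 = 46
t = (x̄ - μ₀) / (s/√n) = (94.06 - 92) / (14.38/√47) = 0.982
p-value = 0.3312

Since p-value > α = 0.1, we fail to reject H₀.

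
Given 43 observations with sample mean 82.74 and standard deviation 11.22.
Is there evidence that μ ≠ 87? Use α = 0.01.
One-sample t-test:
H₀: μ = 87
H₁: μ ≠ 87
df = n - 1 = 42
t = (x̄ - μ₀) / (s/√n) = (82.74 - 87) / (11.22/√43) = -2.490
p-value = 0.0168

Since p-value > α = 0.01, we fail to reject H₀.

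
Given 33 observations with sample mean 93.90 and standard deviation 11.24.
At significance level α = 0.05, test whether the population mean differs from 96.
One-sample t-test:
H₀: μ = 96
H₁: μ ≠ 96
df = n - 1 = 32
t = (x̄ - μ₀) / (s/√n) = (93.90 - 96) / (11.24/√33) = -1.073
p-value = 0.2912

Since p-value > α = 0.05, we fail to reject H₀.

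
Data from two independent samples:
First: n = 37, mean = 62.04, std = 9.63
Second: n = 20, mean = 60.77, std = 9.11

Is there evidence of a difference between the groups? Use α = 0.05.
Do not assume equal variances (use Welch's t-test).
Welch's two-sample t-test:
H₀: μ₁ = μ₂
H₁: μ₁ ≠ μ₂
s₁²/n₁ = 9.63²/37 = 2.5064,  s₂²/n₂ = 9.11²/20 = 4.1496
SE = √(s₁²/n₁ + s₂²/n₂) = √(2.5064 + 4.1496) = 2.5799
df (Welch-Satterthwaite) = (s₁²/n₁ + s₂²/n₂)² / [(s₁²/n₁)²/(n₁-1) + (s₂²/n₂)²/(n₂-1)] ≈ 40.99
t = (x̄₁ - x̄₂) / SE = (62.04 - 60.77) / 2.5799 = 1.27 / 2.5799 = 0.492
p-value = 0.6252

Since p-value > α = 0.05, we fail to reject H₀.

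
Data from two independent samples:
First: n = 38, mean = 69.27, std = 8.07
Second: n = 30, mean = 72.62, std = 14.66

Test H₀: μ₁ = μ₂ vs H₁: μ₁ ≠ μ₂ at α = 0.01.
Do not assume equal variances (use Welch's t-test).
Welch's two-sample t-test:
H₀: μ₁ = μ₂
H₁: μ₁ ≠ μ₂
s₁²/n₁ = 8.07²/38 = 1.7138,  s₂²/n₂ = 14.66²/30 = 7.1639
SE = √(s₁²/n₁ + s₂²/n₂) = √(1.7138 + 7.1639) = 2.9795
df (Welch-Satterthwaite) = (s₁²/n₁ + s₂²/n₂)² / [(s₁²/n₁)²/(n₁-1) + (s₂²/n₂)²/(n₂-1)] ≈ 42.62
t = (x̄₁ - x̄₂) / SE = (69.27 - 72.62) / 2.9795 = -3.35 / 2.9795 = -1.124
p-value = 0.2672

Since p-value > α = 0.01, we fail to reject H₀.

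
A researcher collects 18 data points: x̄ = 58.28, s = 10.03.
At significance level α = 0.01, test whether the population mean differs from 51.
One-sample t-test:
H₀: μ = 51
H₁: μ ≠ 51
df = n - 1 = 17
t = (x̄ - μ₀) / (s/√n) = (58.28 - 51) / (10.03/√18) = 3.079
p-value = 0.0068

Since p-value < α = 0.01, we reject H₀.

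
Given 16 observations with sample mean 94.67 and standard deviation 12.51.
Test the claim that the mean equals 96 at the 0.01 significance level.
One-sample t-test:
H₀: μ = 96
H₁: μ ≠ 96
df = n - 1 = 15
t = (x̄ - μ₀) / (s/√n) = (94.67 - 96) / (12.51/√16) = -0.425
p-value = 0.6767

Since p-value > α = 0.01, we fail to reject H₀.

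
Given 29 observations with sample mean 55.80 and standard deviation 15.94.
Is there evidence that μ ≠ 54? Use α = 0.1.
One-sample t-test:
H₀: μ = 54
H₁: μ ≠ 54
df = n - 1 = 28
t = (x̄ - μ₀) / (s/√n) = (55.80 - 54) / (15.94/√29) = 0.608
p-value = 0.5480

Since p-value > α = 0.1, we fail to reject H₀.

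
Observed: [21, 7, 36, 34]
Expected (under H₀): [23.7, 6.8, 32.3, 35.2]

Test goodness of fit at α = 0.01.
Chi-square goodness of fit test:
H₀: observed counts match expected distribution
H₁: observed counts differ from expected distribution
df = k - 1 = 3
χ² = Σ(O - E)²/E
   = (21 - 23.7)²/23.7 + (7 - 6.8)²/6.8 + (36 - 32.3)²/32.3 + (34 - 35.2)²/35.2
   = 0.308 + 0.006 + 0.424 + 0.041
   = 0.78
p-value = 0.8547

Since p-value > α = 0.01, we fail to reject H₀.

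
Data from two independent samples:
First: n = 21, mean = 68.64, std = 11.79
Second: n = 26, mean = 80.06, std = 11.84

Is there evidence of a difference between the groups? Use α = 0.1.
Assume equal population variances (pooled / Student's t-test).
Student's two-sample t-test (equal variances):
H₀: μ₁ = μ₂
H₁: μ₁ ≠ μ₂
df = n₁ + n₂ - 2 = 45
Pooled variance s_p² = [(n₁-1)s₁² + (n₂-1)s₂²] / (n₁ + n₂ - 2) = [(20)(11.79²) + (25)(11.84²)] / 45 = 139.6605
SE = √(s_p²(1/n₁ + 1/n₂)) = √(139.6605 × (1/21 + 1/26)) = 3.4673
t = (x̄₁ - x̄₂) / SE = (68.64 - 80.06) / 3.4673 = -11.42 / 3.4673 = -3.294
p-value = 0.0019

Since p-value < α = 0.1, we reject H₀.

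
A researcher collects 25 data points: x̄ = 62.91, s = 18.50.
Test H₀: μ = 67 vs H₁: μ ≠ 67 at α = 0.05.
One-sample t-test:
H₀: μ = 67
H₁: μ ≠ 67
df = n - 1 = 24
t = (x̄ - μ₀) / (s/√n) = (62.91 - 67) / (18.50/√25) = -1.105
p-value = 0.2799

Since p-value > α = 0.05, we fail to reject H₀.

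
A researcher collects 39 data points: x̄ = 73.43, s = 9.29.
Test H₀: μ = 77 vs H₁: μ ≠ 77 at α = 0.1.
One-sample t-test:
H₀: μ = 77
H₁: μ ≠ 77
df = n - 1 = 38
t = (x̄ - μ₀) / (s/√n) = (73.43 - 77) / (9.29/√39) = -2.400
p-value = 0.0214

Since p-value < α = 0.1, we reject H₀.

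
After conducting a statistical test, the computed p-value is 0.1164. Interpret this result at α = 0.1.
Since p = 0.1164 > α = 0.1, fail to reject H₀.
There is insufficient evidence to reject the null hypothesis; the result is not statistically significant at the 0.1 level.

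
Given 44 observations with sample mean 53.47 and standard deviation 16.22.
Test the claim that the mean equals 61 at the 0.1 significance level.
One-sample t-test:
H₀: μ = 61
H₁: μ ≠ 61
df = n - 1 = 43
t = (x̄ - μ₀) / (s/√n) = (53.47 - 61) / (16.22/√44) = -3.079
p-value = 0.0036

Since p-value < α = 0.1, we reject H₀.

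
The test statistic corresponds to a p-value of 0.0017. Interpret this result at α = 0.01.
Since p = 0.0017 < α = 0.01, reject H₀.
There is sufficient evidence to reject the null hypothesis; the result is statistically significant at the 0.01 level.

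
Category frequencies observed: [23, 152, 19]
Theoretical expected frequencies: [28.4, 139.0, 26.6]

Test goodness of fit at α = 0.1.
Chi-square goodness of fit test:
H₀: observed counts match expected distribution
H₁: observed counts differ from expected distribution
df = k - 1 = 2
χ² = Σ(O - E)²/E
   = (23 - 28.4)²/28.4 + (152 - 139.0)²/139.0 + (19 - 26.6)²/26.6
   = 1.027 + 1.216 + 2.171
   = 4.41
p-value = 0.1100

Since p-value > α = 0.1, we fail to reject H₀.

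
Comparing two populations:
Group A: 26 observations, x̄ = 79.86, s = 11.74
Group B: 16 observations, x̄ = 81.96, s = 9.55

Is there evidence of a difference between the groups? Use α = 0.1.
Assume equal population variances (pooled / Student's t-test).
Student's two-sample t-test (equal variances):
H₀: μ₁ = μ₂
H₁: μ₁ ≠ μ₂
df = n₁ + n₂ - 2 = 40
Pooled variance s_p² = [(n₁-1)s₁² + (n₂-1)s₂²] / (n₁ + n₂ - 2) = [(25)(11.74²) + (15)(9.55²)] / 40 = 120.3432
SE = √(s_p²(1/n₁ + 1/n₂)) = √(120.3432 × (1/26 + 1/16)) = 3.4857
t = (x̄₁ - x̄₂) / SE = (79.86 - 81.96) / 3.4857 = -2.10 / 3.4857 = -0.602
p-value = 0.5503

Since p-value > α = 0.1, we fail to reject H₀.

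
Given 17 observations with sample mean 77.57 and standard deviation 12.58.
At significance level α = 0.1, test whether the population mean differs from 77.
One-sample t-test:
H₀: μ = 77
H₁: μ ≠ 77
df = n - 1 = 16
t = (x̄ - μ₀) / (s/√n) = (77.57 - 77) / (12.58/√17) = 0.187
p-value = 0.8542

Since p-value > α = 0.1, we fail to reject H₀.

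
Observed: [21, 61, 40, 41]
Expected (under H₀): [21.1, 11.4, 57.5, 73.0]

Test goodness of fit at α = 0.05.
Chi-square goodness of fit test:
H₀: observed counts match expected distribution
H₁: observed counts differ from expected distribution
df = k - 1 = 3
χ² = Σ(O - E)²/E
   = (21 - 21.1)²/21.1 + (61 - 11.4)²/11.4 + (40 - 57.5)²/57.5 + (41 - 73.0)²/73.0
   = 0.000 + 215.804 + 5.326 + 14.027
   = 235.16
p-value < 0.0001

Since p-value < α = 0.05, we reject H₀.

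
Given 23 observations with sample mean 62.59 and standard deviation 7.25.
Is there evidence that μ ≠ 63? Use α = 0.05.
One-sample t-test:
H₀: μ = 63
H₁: μ ≠ 63
df = n - 1 = 22
t = (x̄ - μ₀) / (s/√n) = (62.59 - 63) / (7.25/√23) = -0.271
p-value = 0.7888

Since p-value > α = 0.05, we fail to reject H₀.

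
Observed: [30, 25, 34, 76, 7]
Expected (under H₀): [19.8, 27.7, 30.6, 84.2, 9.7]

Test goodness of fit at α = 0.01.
Chi-square goodness of fit test:
H₀: observed counts match expected distribution
H₁: observed counts differ from expected distribution
df = k - 1 = 4
χ² = Σ(O - E)²/E
   = (30 - 19.8)²/19.8 + (25 - 27.7)²/27.7 + (34 - 30.6)²/30.6 + (76 - 84.2)²/84.2 + (7 - 9.7)²/9.7
   = 5.255 + 0.263 + 0.378 + 0.799 + 0.752
   = 7.45
p-value = 0.1141

Since p-value > α = 0.01, we fail to reject H₀.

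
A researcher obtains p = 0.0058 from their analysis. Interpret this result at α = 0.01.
Since p = 0.0058 < α = 0.01, reject H₀.
There is sufficient evidence to reject the null hypothesis; the result is statistically significant at the 0.01 level.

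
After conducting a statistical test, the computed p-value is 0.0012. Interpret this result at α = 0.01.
Since p = 0.0012 < α = 0.01, reject H₀.
There is sufficient evidence to reject the null hypothesis; the result is statistically significant at the 0.01 level.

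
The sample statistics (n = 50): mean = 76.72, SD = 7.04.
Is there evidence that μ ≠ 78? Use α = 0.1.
One-sample t-test:
H₀: μ = 78
H₁: μ ≠ 78
df = n - 1 = 49
t = (x̄ - μ₀) / (s/√n) = (76.72 - 78) / (7.04/√50) = -1.286
p-value = 0.2046

Since p-value > α = 0.1, we fail to reject H₀.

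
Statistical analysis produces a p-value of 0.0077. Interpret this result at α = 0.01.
Since p = 0.0077 < α = 0.01, reject H₀.
There is sufficient evidence to reject the null hypothesis; the result is statistically significant at the 0.01 level.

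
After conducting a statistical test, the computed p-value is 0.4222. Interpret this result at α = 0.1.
Since p = 0.4222 > α = 0.1, fail to reject H₀.
There is insufficient evidence to reject the null hypothesis; the result is not statistically significant at the 0.1 level.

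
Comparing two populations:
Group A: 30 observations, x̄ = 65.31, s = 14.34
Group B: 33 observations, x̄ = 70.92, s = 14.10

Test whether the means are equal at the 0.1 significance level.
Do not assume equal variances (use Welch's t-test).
Welch's two-sample t-test:
H₀: μ₁ = μ₂
H₁: μ₁ ≠ μ₂
s₁²/n₁ = 14.34²/30 = 6.8545,  s₂²/n₂ = 14.10²/33 = 6.0245
SE = √(s₁²/n₁ + s₂²/n₂) = √(6.8545 + 6.0245) = 3.5887
df (Welch-Satterthwaite) = (s₁²/n₁ + s₂²/n₂)² / [(s₁²/n₁)²/(n₁-1) + (s₂²/n₂)²/(n₂-1)] ≈ 60.22
t = (x̄₁ - x̄₂) / SE = (65.31 - 70.92) / 3.5887 = -5.61 / 3.5887 = -1.563
p-value = 0.1232

Since p-value > α = 0.1, we fail to reject H₀.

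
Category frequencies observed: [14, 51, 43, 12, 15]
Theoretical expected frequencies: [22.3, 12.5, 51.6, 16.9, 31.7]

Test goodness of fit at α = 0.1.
Chi-square goodness of fit test:
H₀: observed counts match expected distribution
H₁: observed counts differ from expected distribution
df = k - 1 = 4
χ² = Σ(O - E)²/E
   = (14 - 22.3)²/22.3 + (51 - 12.5)²/12.5 + (43 - 51.6)²/51.6 + (12 - 16.9)²/16.9 + (15 - 31.7)²/31.7
   = 3.089 + 118.580 + 1.433 + 1.421 + 8.798
   = 133.32
p-value < 0.0001

Since p-value < α = 0.1, we reject H₀.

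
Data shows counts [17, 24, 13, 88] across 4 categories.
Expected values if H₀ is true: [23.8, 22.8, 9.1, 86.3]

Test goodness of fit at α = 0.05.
Chi-square goodness of fit test:
H₀: observed counts match expected distribution
H₁: observed counts differ from expected distribution
df = k - 1 = 3
χ² = Σ(O - E)²/E
   = (17 - 23.8)²/23.8 + (24 - 22.8)²/22.8 + (13 - 9.1)²/9.1 + (88 - 86.3)²/86.3
   = 1.943 + 0.063 + 1.671 + 0.033
   = 3.71
p-value = 0.2944

Since p-value > α = 0.05, we fail to reject H₀.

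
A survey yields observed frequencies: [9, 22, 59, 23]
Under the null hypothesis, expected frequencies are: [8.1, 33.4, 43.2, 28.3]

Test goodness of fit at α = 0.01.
Chi-square goodness of fit test:
H₀: observed counts match expected distribution
H₁: observed counts differ from expected distribution
df = k - 1 = 3
χ² = Σ(O - E)²/E
   = (9 - 8.1)²/8.1 + (22 - 33.4)²/33.4 + (59 - 43.2)²/43.2 + (23 - 28.3)²/28.3
   = 0.100 + 3.891 + 5.779 + 0.993
   = 10.76
p-value = 0.0131

Since p-value > α = 0.01, we fail to reject H₀.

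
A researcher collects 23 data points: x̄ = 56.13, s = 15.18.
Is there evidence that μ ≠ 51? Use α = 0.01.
One-sample t-test:
H₀: μ = 51
H₁: μ ≠ 51
df = n - 1 = 22
t = (x̄ - μ₀) / (s/√n) = (56.13 - 51) / (15.18/√23) = 1.621
p-value = 0.1193

Since p-value > α = 0.01, we fail to reject H₀.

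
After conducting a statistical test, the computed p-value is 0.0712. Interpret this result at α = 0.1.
Since p = 0.0712 < α = 0.1, reject H₀.
There is sufficient evidence to reject the null hypothesis; the result is statistically significant at the 0.1 level.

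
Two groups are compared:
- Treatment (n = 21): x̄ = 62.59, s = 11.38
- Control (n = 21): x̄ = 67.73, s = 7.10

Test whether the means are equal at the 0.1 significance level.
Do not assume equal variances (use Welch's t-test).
Welch's two-sample t-test:
H₀: μ₁ = μ₂
H₁: μ₁ ≠ μ₂
s₁²/n₁ = 11.38²/21 = 6.1669,  s₂²/n₂ = 7.10²/21 = 2.4005
SE = √(s₁²/n₁ + s₂²/n₂) = √(6.1669 + 2.4005) = 2.9270
df (Welch-Satterthwaite) = (s₁²/n₁ + s₂²/n₂)² / [(s₁²/n₁)²/(n₁-1) + (s₂²/n₂)²/(n₂-1)] ≈ 33.52
t = (x̄₁ - x̄₂) / SE = (62.59 - 67.73) / 2.9270 = -5.14 / 2.9270 = -1.756
p-value = 0.0882

Since p-value < α = 0.1, we reject H₀.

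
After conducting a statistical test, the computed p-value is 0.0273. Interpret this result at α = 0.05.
Since p = 0.0273 < α = 0.05, reject H₀.
There is sufficient evidence to reject the null hypothesis; the result is statistically significant at the 0.05 level.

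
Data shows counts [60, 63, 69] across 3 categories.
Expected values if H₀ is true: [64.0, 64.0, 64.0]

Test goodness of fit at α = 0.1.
Chi-square goodness of fit test:
H₀: observed counts match expected distribution
H₁: observed counts differ from expected distribution
df = k - 1 = 2
χ² = Σ(O - E)²/E
   = (60 - 64.0)²/64.0 + (63 - 64.0)²/64.0 + (69 - 64.0)²/64.0
   = 0.250 + 0.016 + 0.391
   = 0.66
p-value = 0.7203

Since p-value > α = 0.1, we fail to reject H₀.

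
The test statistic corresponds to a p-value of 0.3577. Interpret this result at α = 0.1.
Since p = 0.3577 > α = 0.1, fail to reject H₀.
There is insufficient evidence to reject the null hypothesis; the result is not statistically significant at the 0.1 level.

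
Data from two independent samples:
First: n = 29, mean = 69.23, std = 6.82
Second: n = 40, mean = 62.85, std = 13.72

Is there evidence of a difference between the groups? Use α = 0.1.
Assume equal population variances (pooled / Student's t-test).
Student's two-sample t-test (equal variances):
H₀: μ₁ = μ₂
H₁: μ₁ ≠ μ₂
df = n₁ + n₂ - 2 = 67
Pooled variance s_p² = [(n₁-1)s₁² + (n₂-1)s₂²] / (n₁ + n₂ - 2) = [(28)(6.82²) + (39)(13.72²)] / 67 = 129.0096
SE = √(s_p²(1/n₁ + 1/n₂)) = √(129.0096 × (1/29 + 1/40)) = 2.7702
t = (x̄₁ - x̄₂) / SE = (69.23 - 62.85) / 2.7702 = 6.38 / 2.7702 = 2.303
p-value = 0.0244

Since p-value < α = 0.1, we reject H₀.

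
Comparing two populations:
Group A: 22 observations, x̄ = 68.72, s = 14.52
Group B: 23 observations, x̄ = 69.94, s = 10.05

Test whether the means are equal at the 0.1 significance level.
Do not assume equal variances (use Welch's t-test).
Welch's two-sample t-test:
H₀: μ₁ = μ₂
H₁: μ₁ ≠ μ₂
s₁²/n₁ = 14.52²/22 = 9.5832,  s₂²/n₂ = 10.05²/23 = 4.3914
SE = √(s₁²/n₁ + s₂²/n₂) = √(9.5832 + 4.3914) = 3.7383
df (Welch-Satterthwaite) = (s₁²/n₁ + s₂²/n₂)² / [(s₁²/n₁)²/(n₁-1) + (s₂²/n₂)²/(n₂-1)] ≈ 37.20
t = (x̄₁ - x̄₂) / SE = (68.72 - 69.94) / 3.7383 = -1.22 / 3.7383 = -0.326
p-value = 0.7460

Since p-value > α = 0.1, we fail to reject H₀.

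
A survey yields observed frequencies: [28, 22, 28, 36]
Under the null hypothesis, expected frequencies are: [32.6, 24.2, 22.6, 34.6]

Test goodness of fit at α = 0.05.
Chi-square goodness of fit test:
H₀: observed counts match expected distribution
H₁: observed counts differ from expected distribution
df = k - 1 = 3
χ² = Σ(O - E)²/E
   = (28 - 32.6)²/32.6 + (22 - 24.2)²/24.2 + (28 - 22.6)²/22.6 + (36 - 34.6)²/34.6
   = 0.649 + 0.200 + 1.290 + 0.057
   = 2.20
p-value = 0.5327

Since p-value > α = 0.05, we fail to reject H₀.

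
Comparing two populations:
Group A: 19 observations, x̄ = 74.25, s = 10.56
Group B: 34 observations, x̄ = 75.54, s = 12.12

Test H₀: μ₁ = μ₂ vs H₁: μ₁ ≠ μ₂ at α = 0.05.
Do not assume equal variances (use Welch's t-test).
Welch's two-sample t-test:
H₀: μ₁ = μ₂
H₁: μ₁ ≠ μ₂
s₁²/n₁ = 10.56²/19 = 5.8691,  s₂²/n₂ = 12.12²/34 = 4.3204
SE = √(s₁²/n₁ + s₂²/n₂) = √(5.8691 + 4.3204) = 3.1921
df (Welch-Satterthwaite) = (s₁²/n₁ + s₂²/n₂)² / [(s₁²/n₁)²/(n₁-1) + (s₂²/n₂)²/(n₂-1)] ≈ 41.88
t = (x̄₁ - x̄₂) / SE = (74.25 - 75.54) / 3.1921 = -1.29 / 3.1921 = -0.404
p-value = 0.6882

Since p-value > α = 0.05, we fail to reject H₀.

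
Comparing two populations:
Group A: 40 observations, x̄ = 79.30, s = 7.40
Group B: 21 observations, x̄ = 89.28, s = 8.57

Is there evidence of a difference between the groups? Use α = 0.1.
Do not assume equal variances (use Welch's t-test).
Welch's two-sample t-test:
H₀: μ₁ = μ₂
H₁: μ₁ ≠ μ₂
s₁²/n₁ = 7.40²/40 = 1.3690,  s₂²/n₂ = 8.57²/21 = 3.4974
SE = √(s₁²/n₁ + s₂²/n₂) = √(1.3690 + 3.4974) = 2.2060
df (Welch-Satterthwaite) = (s₁²/n₁ + s₂²/n₂)² / [(s₁²/n₁)²/(n₁-1) + (s₂²/n₂)²/(n₂-1)] ≈ 35.90
t = (x̄₁ - x̄₂) / SE = (79.30 - 89.28) / 2.2060 = -9.98 / 2.2060 = -4.524
p-value = 0.0001

Since p-value < α = 0.1, we reject H₀.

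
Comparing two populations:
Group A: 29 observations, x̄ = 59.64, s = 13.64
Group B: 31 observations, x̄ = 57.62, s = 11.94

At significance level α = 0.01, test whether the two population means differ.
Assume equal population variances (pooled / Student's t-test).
Student's two-sample t-test (equal variances):
H₀: μ₁ = μ₂
H₁: μ₁ ≠ μ₂
df = n₁ + n₂ - 2 = 58
Pooled variance s_p² = [(n₁-1)s₁² + (n₂-1)s₂²] / (n₁ + n₂ - 2) = [(28)(13.64²) + (30)(11.94²)] / 58 = 163.5568
SE = √(s_p²(1/n₁ + 1/n₂)) = √(163.5568 × (1/29 + 1/31)) = 3.3039
t = (x̄₁ - x̄₂) / SE = (59.64 - 57.62) / 3.3039 = 2.02 / 3.3039 = 0.611
p-value = 0.5433

Since p-value > α = 0.01, we fail to reject H₀.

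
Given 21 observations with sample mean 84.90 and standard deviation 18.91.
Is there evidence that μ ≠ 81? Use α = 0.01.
One-sample t-test:
H₀: μ = 81
H₁: μ ≠ 81
df = n - 1 = 20
t = (x̄ - μ₀) / (s/√n) = (84.90 - 81) / (18.91/√21) = 0.945
p-value = 0.3559

Since p-value > α = 0.01, we fail to reject H₀.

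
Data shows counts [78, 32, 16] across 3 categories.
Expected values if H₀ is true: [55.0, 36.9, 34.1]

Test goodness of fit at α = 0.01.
Chi-square goodness of fit test:
H₀: observed counts match expected distribution
H₁: observed counts differ from expected distribution
df = k - 1 = 2
χ² = Σ(O - E)²/E
   = (78 - 55.0)²/55.0 + (32 - 36.9)²/36.9 + (16 - 34.1)²/34.1
   = 9.618 + 0.651 + 9.607
   = 19.88
p-value < 0.0001

Since p-value < α = 0.01, we reject H₀.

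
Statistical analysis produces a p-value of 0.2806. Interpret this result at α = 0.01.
Since p = 0.2806 > α = 0.01, fail to reject H₀.
There is insufficient evidence to reject the null hypothesis; the result is not statistically significant at the 0.01 level.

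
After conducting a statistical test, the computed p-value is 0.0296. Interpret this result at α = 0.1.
Since p = 0.0296 < α = 0.1, reject H₀.
There is sufficient evidence to reject the null hypothesis; the result is statistically significant at the 0.1 level.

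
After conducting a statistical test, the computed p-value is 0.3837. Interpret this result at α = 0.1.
Since p = 0.3837 > α = 0.1, fail to reject H₀.
There is insufficient evidence to reject the null hypothesis; the result is not statistically significant at the 0.1 level.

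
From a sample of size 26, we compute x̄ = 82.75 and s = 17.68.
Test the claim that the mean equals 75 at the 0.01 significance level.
One-sample t-test:
H₀: μ = 75
H₁: μ ≠ 75
df = n - 1 = 25
t = (x̄ - μ₀) / (s/√n) = (82.75 - 75) / (17.68/√26) = 2.235
p-value = 0.0346

Since p-value > α = 0.01, we fail to reject H₀.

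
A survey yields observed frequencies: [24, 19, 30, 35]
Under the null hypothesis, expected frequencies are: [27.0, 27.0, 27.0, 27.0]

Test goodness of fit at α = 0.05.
Chi-square goodness of fit test:
H₀: observed counts match expected distribution
H₁: observed counts differ from expected distribution
df = k - 1 = 3
χ² = Σ(O - E)²/E
   = (24 - 27.0)²/27.0 + (19 - 27.0)²/27.0 + (30 - 27.0)²/27.0 + (35 - 27.0)²/27.0
   = 0.333 + 2.370 + 0.333 + 2.370
   = 5.41
p-value = 0.1443

Since p-value > α = 0.05, we fail to reject H₀.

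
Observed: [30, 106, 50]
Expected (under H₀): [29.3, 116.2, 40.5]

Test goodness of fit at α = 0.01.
Chi-square goodness of fit test:
H₀: observed counts match expected distribution
H₁: observed counts differ from expected distribution
df = k - 1 = 2
χ² = Σ(O - E)²/E
   = (30 - 29.3)²/29.3 + (106 - 116.2)²/116.2 + (50 - 40.5)²/40.5
   = 0.017 + 0.895 + 2.228
   = 3.14
p-value = 0.2080

Since p-value > α = 0.01, we fail to reject H₀.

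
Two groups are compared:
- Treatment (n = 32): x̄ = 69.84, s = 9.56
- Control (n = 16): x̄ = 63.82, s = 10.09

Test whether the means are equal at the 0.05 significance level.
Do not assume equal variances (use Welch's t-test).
Welch's two-sample t-test:
H₀: μ₁ = μ₂
H₁: μ₁ ≠ μ₂
s₁²/n₁ = 9.56²/32 = 2.8561,  s₂²/n₂ = 10.09²/16 = 6.3630
SE = √(s₁²/n₁ + s₂²/n₂) = √(2.8561 + 6.3630) = 3.0363
df (Welch-Satterthwaite) = (s₁²/n₁ + s₂²/n₂)² / [(s₁²/n₁)²/(n₁-1) + (s₂²/n₂)²/(n₂-1)] ≈ 28.69
t = (x̄₁ - x̄₂) / SE = (69.84 - 63.82) / 3.0363 = 6.02 / 3.0363 = 1.983
p-value = 0.0571

Since p-value > α = 0.05, we fail to reject H₀.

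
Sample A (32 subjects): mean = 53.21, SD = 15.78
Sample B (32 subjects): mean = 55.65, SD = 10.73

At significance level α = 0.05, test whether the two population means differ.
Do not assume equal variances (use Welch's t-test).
Welch's two-sample t-test:
H₀: μ₁ = μ₂
H₁: μ₁ ≠ μ₂
s₁²/n₁ = 15.78²/32 = 7.7815,  s₂²/n₂ = 10.73²/32 = 3.5979
SE = √(s₁²/n₁ + s₂²/n₂) = √(7.7815 + 3.5979) = 3.3733
df (Welch-Satterthwaite) = (s₁²/n₁ + s₂²/n₂)² / [(s₁²/n₁)²/(n₁-1) + (s₂²/n₂)²/(n₂-1)] ≈ 54.62
t = (x̄₁ - x̄₂) / SE = (53.21 - 55.65) / 3.3733 = -2.44 / 3.3733 = -0.723
p-value = 0.4726

Since p-value > α = 0.05, we fail to reject H₀.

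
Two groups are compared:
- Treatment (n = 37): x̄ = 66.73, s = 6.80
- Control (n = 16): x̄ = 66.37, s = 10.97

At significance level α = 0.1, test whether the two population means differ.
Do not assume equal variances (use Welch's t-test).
Welch's two-sample t-test:
H₀: μ₁ = μ₂
H₁: μ₁ ≠ μ₂
s₁²/n₁ = 6.80²/37 = 1.2497,  s₂²/n₂ = 10.97²/16 = 7.5213
SE = √(s₁²/n₁ + s₂²/n₂) = √(1.2497 + 7.5213) = 2.9616
df (Welch-Satterthwaite) = (s₁²/n₁ + s₂²/n₂)² / [(s₁²/n₁)²/(n₁-1) + (s₂²/n₂)²/(n₂-1)] ≈ 20.17
t = (x̄₁ - x̄₂) / SE = (66.73 - 66.37) / 2.9616 = 0.36 / 2.9616 = 0.122
p-value = 0.9045

Since p-value > α = 0.1, we fail to reject H₀.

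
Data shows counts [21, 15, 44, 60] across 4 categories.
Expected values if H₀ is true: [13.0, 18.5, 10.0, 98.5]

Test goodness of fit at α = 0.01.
Chi-square goodness of fit test:
H₀: observed counts match expected distribution
H₁: observed counts differ from expected distribution
df = k - 1 = 3
χ² = Σ(O - E)²/E
   = (21 - 13.0)²/13.0 + (15 - 18.5)²/18.5 + (44 - 10.0)²/10.0 + (60 - 98.5)²/98.5
   = 4.923 + 0.662 + 115.600 + 15.048
   = 136.23
p-value < 0.0001

Since p-value < α = 0.01, we reject H₀.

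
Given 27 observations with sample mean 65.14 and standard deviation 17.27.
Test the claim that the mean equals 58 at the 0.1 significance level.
One-sample t-test:
H₀: μ = 58
H₁: μ ≠ 58
df = n - 1 = 26
t = (x̄ - μ₀) / (s/√n) = (65.14 - 58) / (17.27/√27) = 2.148
p-value = 0.0412

Since p-value < α = 0.1, we reject H₀.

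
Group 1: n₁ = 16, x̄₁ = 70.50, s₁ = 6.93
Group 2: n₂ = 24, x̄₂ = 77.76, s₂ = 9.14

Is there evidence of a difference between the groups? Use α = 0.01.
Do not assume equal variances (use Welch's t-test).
Welch's two-sample t-test:
H₀: μ₁ = μ₂
H₁: μ₁ ≠ μ₂
s₁²/n₁ = 6.93²/16 = 3.0016,  s₂²/n₂ = 9.14²/24 = 3.4808
SE = √(s₁²/n₁ + s₂²/n₂) = √(3.0016 + 3.4808) = 2.5461
df (Welch-Satterthwaite) = (s₁²/n₁ + s₂²/n₂)² / [(s₁²/n₁)²/(n₁-1) + (s₂²/n₂)²/(n₂-1)] ≈ 37.27
t = (x̄₁ - x̄₂) / SE = (70.50 - 77.76) / 2.5461 = -7.26 / 2.5461 = -2.851
p-value = 0.0071

Since p-value < α = 0.01, we reject H₀.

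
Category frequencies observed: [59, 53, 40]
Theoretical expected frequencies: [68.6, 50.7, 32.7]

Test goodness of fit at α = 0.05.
Chi-square goodness of fit test:
H₀: observed counts match expected distribution
H₁: observed counts differ from expected distribution
df = k - 1 = 2
χ² = Σ(O - E)²/E
   = (59 - 68.6)²/68.6 + (53 - 50.7)²/50.7 + (40 - 32.7)²/32.7
   = 1.343 + 0.104 + 1.630
   = 3.08
p-value = 0.2147

Since p-value > α = 0.05, we fail to reject H₀.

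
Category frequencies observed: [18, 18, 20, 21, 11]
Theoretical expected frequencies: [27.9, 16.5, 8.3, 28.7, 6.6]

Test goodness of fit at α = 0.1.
Chi-square goodness of fit test:
H₀: observed counts match expected distribution
H₁: observed counts differ from expected distribution
df = k - 1 = 4
χ² = Σ(O - E)²/E
   = (18 - 27.9)²/27.9 + (18 - 16.5)²/16.5 + (20 - 8.3)²/8.3 + (21 - 28.7)²/28.7 + (11 - 6.6)²/6.6
   = 3.513 + 0.136 + 16.493 + 2.066 + 2.933
   = 25.14
p-value < 0.0001

Since p-value < α = 0.1, we reject H₀.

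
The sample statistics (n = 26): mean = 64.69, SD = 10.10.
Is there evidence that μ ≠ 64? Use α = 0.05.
One-sample t-test:
H₀: μ = 64
H₁: μ ≠ 64
df = n - 1 = 25
t = (x̄ - μ₀) / (s/√n) = (64.69 - 64) / (10.10/√26) = 0.348
p-value = 0.7305

Since p-value > α = 0.05, we fail to reject H₀.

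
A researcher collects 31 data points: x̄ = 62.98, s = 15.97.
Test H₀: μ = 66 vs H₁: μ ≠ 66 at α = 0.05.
One-sample t-test:
H₀: μ = 66
H₁: μ ≠ 66
df = n - 1 = 30
t = (x̄ - μ₀) / (s/√n) = (62.98 - 66) / (15.97/√31) = -1.053
p-value = 0.3008

Since p-value > α = 0.05, we fail to reject H₀.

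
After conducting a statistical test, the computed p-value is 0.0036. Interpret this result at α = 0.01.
Since p = 0.0036 < α = 0.01, reject H₀.
There is sufficient evidence to reject the null hypothesis; the result is statistically significant at the 0.01 level.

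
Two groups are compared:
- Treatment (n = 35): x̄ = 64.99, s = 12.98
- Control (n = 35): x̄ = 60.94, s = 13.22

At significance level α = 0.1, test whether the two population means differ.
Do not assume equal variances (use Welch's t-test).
Welch's two-sample t-test:
H₀: μ₁ = μ₂
H₁: μ₁ ≠ μ₂
s₁²/n₁ = 12.98²/35 = 4.8137,  s₂²/n₂ = 13.22²/35 = 4.9934
SE = √(s₁²/n₁ + s₂²/n₂) = √(4.8137 + 4.9934) = 3.1316
df (Welch-Satterthwaite) = (s₁²/n₁ + s₂²/n₂)² / [(s₁²/n₁)²/(n₁-1) + (s₂²/n₂)²/(n₂-1)] ≈ 67.98
t = (x̄₁ - x̄₂) / SE = (64.99 - 60.94) / 3.1316 = 4.05 / 3.1316 = 1.293
p-value = 0.2003

Since p-value > α = 0.1, we fail to reject H₀.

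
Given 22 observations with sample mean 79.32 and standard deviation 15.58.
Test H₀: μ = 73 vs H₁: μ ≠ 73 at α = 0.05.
One-sample t-test:
H₀: μ = 73
H₁: μ ≠ 73
df = n - 1 = 21
t = (x̄ - μ₀) / (s/√n) = (79.32 - 73) / (15.58/√22) = 1.903
p-value = 0.0709

Since p-value > α = 0.05, we fail to reject H₀.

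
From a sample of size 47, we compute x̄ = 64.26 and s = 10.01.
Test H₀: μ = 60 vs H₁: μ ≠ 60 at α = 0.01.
One-sample t-test:
H₀: μ = 60
H₁: μ ≠ 60
df = n - 1 = 46
t = (x̄ - μ₀) / (s/√n) = (64.26 - 60) / (10.01/√47) = 2.918
p-value = 0.0054

Since p-value < α = 0.01, we reject H₀.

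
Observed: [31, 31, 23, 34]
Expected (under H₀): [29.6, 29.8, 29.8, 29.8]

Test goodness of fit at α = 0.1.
Chi-square goodness of fit test:
H₀: observed counts match expected distribution
H₁: observed counts differ from expected distribution
df = k - 1 = 3
χ² = Σ(O - E)²/E
   = (31 - 29.6)²/29.6 + (31 - 29.8)²/29.8 + (23 - 29.8)²/29.8 + (34 - 29.8)²/29.8
   = 0.066 + 0.048 + 1.552 + 0.592
   = 2.26
p-value = 0.5206

Since p-value > α = 0.1, we fail to reject H₀.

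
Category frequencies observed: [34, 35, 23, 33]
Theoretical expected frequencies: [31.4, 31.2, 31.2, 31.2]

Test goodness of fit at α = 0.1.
Chi-square goodness of fit test:
H₀: observed counts match expected distribution
H₁: observed counts differ from expected distribution
df = k - 1 = 3
χ² = Σ(O - E)²/E
   = (34 - 31.4)²/31.4 + (35 - 31.2)²/31.2 + (23 - 31.2)²/31.2 + (33 - 31.2)²/31.2
   = 0.215 + 0.463 + 2.155 + 0.104
   = 2.94
p-value = 0.4014

Since p-value > α = 0.1, we fail to reject H₀.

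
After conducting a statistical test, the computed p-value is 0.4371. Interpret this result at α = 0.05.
Since p = 0.4371 > α = 0.05, fail to reject H₀.
There is insufficient evidence to reject the null hypothesis; the result is not statistically significant at the 0.05 level.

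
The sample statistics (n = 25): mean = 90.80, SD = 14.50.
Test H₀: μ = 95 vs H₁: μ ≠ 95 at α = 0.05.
One-sample t-test:
H₀: μ = 95
H₁: μ ≠ 95
df = n - 1 = 24
t = (x̄ - μ₀) / (s/√n) = (90.80 - 95) / (14.50/√25) = -1.448
p-value = 0.1605

Since p-value > α = 0.05, we fail to reject H₀.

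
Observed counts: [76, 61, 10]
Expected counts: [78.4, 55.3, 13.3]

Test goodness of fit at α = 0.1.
Chi-square goodness of fit test:
H₀: observed counts match expected distribution
H₁: observed counts differ from expected distribution
df = k - 1 = 2
χ² = Σ(O - E)²/E
   = (76 - 78.4)²/78.4 + (61 - 55.3)²/55.3 + (10 - 13.3)²/13.3
   = 0.073 + 0.588 + 0.819
   = 1.48
p-value = 0.4772

Since p-value > α = 0.1, we fail to reject H₀.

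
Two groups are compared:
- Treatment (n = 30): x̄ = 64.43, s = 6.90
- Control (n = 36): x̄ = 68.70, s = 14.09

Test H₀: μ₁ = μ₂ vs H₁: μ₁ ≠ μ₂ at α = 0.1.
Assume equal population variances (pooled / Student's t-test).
Student's two-sample t-test (equal variances):
H₀: μ₁ = μ₂
H₁: μ₁ ≠ μ₂
df = n₁ + n₂ - 2 = 64
Pooled variance s_p² = [(n₁-1)s₁² + (n₂-1)s₂²] / (n₁ + n₂ - 2) = [(29)(6.90²) + (35)(14.09²)] / 64 = 130.1433
SE = √(s_p²(1/n₁ + 1/n₂)) = √(130.1433 × (1/30 + 1/36)) = 2.8201
t = (x̄₁ - x̄₂) / SE = (64.43 - 68.70) / 2.8201 = -4.27 / 2.8201 = -1.514
p-value = 0.1349

Since p-value > α = 0.1, we fail to reject H₀.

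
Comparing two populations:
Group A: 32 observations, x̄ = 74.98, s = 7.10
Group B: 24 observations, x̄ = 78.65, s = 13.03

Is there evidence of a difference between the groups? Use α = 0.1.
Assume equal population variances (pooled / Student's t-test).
Student's two-sample t-test (equal variances):
H₀: μ₁ = μ₂
H₁: μ₁ ≠ μ₂
df = n₁ + n₂ - 2 = 54
Pooled variance s_p² = [(n₁-1)s₁² + (n₂-1)s₂²] / (n₁ + n₂ - 2) = [(31)(7.10²) + (23)(13.03²)] / 54 = 101.2532
SE = √(s_p²(1/n₁ + 1/n₂)) = √(101.2532 × (1/32 + 1/24)) = 2.7172
t = (x̄₁ - x̄₂) / SE = (74.98 - 78.65) / 2.7172 = -3.67 / 2.7172 = -1.351
p-value = 0.1824

Since p-value > α = 0.1, we fail to reject H₀.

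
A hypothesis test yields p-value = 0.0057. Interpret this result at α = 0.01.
Since p = 0.0057 < α = 0.01, reject H₀.
There is sufficient evidence to reject the null hypothesis; the result is statistically significant at the 0.01 level.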